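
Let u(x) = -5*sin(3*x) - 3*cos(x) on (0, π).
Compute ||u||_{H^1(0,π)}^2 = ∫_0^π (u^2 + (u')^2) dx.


||u||_{H^1(0,π)}^2 = 134*π

u'(x) = 3*sin(x) - 15*cos(3*x).
Expand u² and (u')² and integrate term by term on (0, π), using: for integers n ≥ 1, ∫_0^π sin²(nx) dx = ∫_0^π cos²(nx) dx = π/2; for n ≠ n', ∫_0^π sin(nx)sin(n'x) dx = ∫_0^π cos(nx)cos(n'x) dx = 0; and by product-to-sum, ∫_0^π sin(nx)cos(n'x) dx = ½∫_0^π [sin((n+n')x) + sin((n−n')x)] dx, which is 0 when n+n' is even and 2n/(n²−n'²) when n+n' is odd (it need not vanish on (0, π)).
  u² squared terms: (-5)²·∫sin(3x)² dx = 25·π/2 = 25*π/2;  (-3)²·∫cos(x)² dx = 9·π/2 = 9*π/2.
  u² cross terms: 2·(-5)·(-3)·∫sin(3x)·cos(x) dx = 30·(0) = 0.
  So ∫_0^π u² dx = 25*π/2 + 9*π/2 + 0 = 17*π.
  (u')² squared terms: (-15)²·∫cos(3x)² dx = 225·π/2 = 225*π/2;  (3)²·∫sin(x)² dx = 9·π/2 = 9*π/2.
  (u')² cross terms: 2·(-15)·(3)·∫cos(3x)·sin(x) dx = -90·(0) = 0.
  So ∫_0^π (u')² dx = 225*π/2 + 9*π/2 + 0 = 117*π.
||u||_{H^1}^2 = (17*π) + (117*π) = 134*π.


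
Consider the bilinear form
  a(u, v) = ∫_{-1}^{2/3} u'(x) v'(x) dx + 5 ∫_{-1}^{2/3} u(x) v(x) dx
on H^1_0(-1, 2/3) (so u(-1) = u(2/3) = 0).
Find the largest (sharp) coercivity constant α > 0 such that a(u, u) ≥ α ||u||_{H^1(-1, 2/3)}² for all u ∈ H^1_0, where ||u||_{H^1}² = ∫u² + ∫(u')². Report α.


α = 1

Coercivity of a(·,·) on H^1_0(-1, 2/3) means a(u, u) ≥ α ||u||_{H^1}² for every u ∈ H^1_0.
The interval has length L = 5/3, and Poincaré/coercivity depend only on L. Here a(u, u) = ∫(u')² + (5)·∫u².
Here c = 5 ≥ 1, so a(u,u) = ∫(u')² + c∫u² ≥ ∫(u')² + ∫u² = ||u||_{H^1}², i.e. α = 1 works. No larger α is possible: a(u,u) ≥ α||u||_{H^1}² means (1−α)∫(u')² ≥ (α−c)∫u², and for the modes u_n = sin(nπ(x−x₀)/L) (x₀ the left endpoint) one has ∫u_n²/∫(u_n')² = (L/(nπ))² → 0, so a(u_n,u_n)/||u_n||_{H^1}² → 1. Hence the optimal constant is α = 1.
Therefore α = 1.


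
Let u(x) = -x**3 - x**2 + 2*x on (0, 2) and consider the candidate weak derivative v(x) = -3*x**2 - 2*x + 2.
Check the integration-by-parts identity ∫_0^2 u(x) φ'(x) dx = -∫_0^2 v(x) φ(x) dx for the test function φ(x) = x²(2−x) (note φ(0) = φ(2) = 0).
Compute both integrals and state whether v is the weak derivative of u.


LHS = 104/15, RHS = 104/15. Yes, v = u' weakly.

u(x) = -x**3 - x**2 + 2*x, classical derivative u'(x) = -3*x**2 - 2*x + 2.
φ(x) = x²(2−x), so φ'(x) = x*(4 - 3*x).
Note φ(0) = φ(2) = 0, so the boundary term u·φ vanishes.
LHS = ∫_0^2 u(x) φ'(x) dx = ∫_0^2 (3*x^5 - x^4 - 10*x^3 + 8*x^2) dx. Term by term:
  ∫_0^2 3*x^5 dx = 32;  ∫_0^2 -x^4 dx = -32/5;  ∫_0^2 -10*x^3 dx = -40;
  ∫_0^2 8*x^2 dx = 64/3.
Sum: 32 − 32/5 − 40 + 64/3 = 104/15.
So LHS = 104/15.
∫_0^2 v(x) φ(x) dx = ∫_0^2 (3*x^5 - 4*x^4 - 6*x^3 + 4*x^2) dx. Term by term:
  ∫_0^2 3*x^5 dx = 32;  ∫_0^2 -4*x^4 dx = -128/5;  ∫_0^2 -6*x^3 dx = -24;
  ∫_0^2 4*x^2 dx = 32/3.
Sum: 32 − 128/5 − 24 + 32/3 = -104/15.
So RHS = -∫_0^2 v(x) φ(x) dx = 104/15.
LHS = RHS, so the identity holds for this test φ.
Moreover u is smooth here and v(x) = u'(x) = -3*x**2 - 2*x + 2 pointwise, so the identity holds for every test function. Hence v is the weak derivative of u.


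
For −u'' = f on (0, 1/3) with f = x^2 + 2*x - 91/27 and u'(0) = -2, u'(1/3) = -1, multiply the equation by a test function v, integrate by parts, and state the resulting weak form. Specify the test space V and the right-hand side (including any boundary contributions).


V = H^1(0, 1/3) (v unrestricted at boundary; u is determined up to an additive constant); weak form: ∫_0^1/3 u'v' dx = ∫_0^1/3 (x^2 + 2*x - 91/27) v dx − v(1/3) + 2·v(0) for all v ∈ V.

Multiply both sides by a test function v and integrate from 0 to 1/3:
  ∫_0^1/3 −u''(x) v(x) dx = ∫_0^1/3 f(x) v(x) dx.
Integrate the LHS by parts once:
  ∫_0^1/3 −u'' v dx = −[u'(x) v(x)]_0^1/3 + ∫_0^1/3 u'(x) v'(x) dx.
Thus ∫_0^1/3 u'(x) v'(x) dx = ∫_0^1/3 f(x) v(x) dx + [u'(x) v(x)]_0^1/3.
Choose V so that boundary terms are either known or forced to vanish.
u has inhomogeneous Neumann u'(0) = -2, u'(1/3) = -1. [u' v]_0^1/3 = (-1)·v(1/3) − (-2)·v(0) = − v(1/3) + 2·v(0). Take V = H^1(0, 1/3); boundary term becomes part of RHS.
Weak formulation: find u (satisfying any essential BC) such that ∫_0^1/3 u'(x) v'(x) dx = ∫_0^1/3 f v dx − v(1/3) + 2·v(0) for all v ∈ V (Neumann data are natural BCs: they enter the RHS as boundary terms).
Substituting f(x) = x^2 + 2*x - 91/27, the right-hand side is ∫_0^1/3 (x^2 + 2*x - 91/27) v dx − v(1/3) + 2·v(0).
Compatibility check (pure Neumann): taking v ≡ 1 ∈ V gives 0 = ∫_0^1/3 f dx + (-1) − (-2), i.e. ∫_0^1/3 f dx must equal u'(0) − u'(1/3) = -1. Indeed ∫_0^1/3 (x^2 + 2*x - 91/27) dx = -1, so the data are compatible. The solution is then unique only up to an additive constant (fix it e.g. by requiring ∫_0^1/3 u dx = 0).


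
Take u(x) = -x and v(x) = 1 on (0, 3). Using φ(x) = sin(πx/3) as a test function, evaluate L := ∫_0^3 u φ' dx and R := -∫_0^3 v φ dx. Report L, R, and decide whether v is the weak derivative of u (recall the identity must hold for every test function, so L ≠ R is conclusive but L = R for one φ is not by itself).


LHS = 6/π, RHS = -6/π. No, v is not the weak derivative of u.

u(x) = -x, classical derivative u'(x) = -1.
φ(x) = sin(πx/3), so φ'(x) = π*cos(π*x/3)/3.
Note φ(0) = φ(3) = 0, so the boundary term u·φ vanishes.
LHS = ∫_0^3 u(x) φ'(x) dx = ∫_0^3 (-π*x*cos(π*x/3)/3) dx. Term by term:
  ∫_0^3 -π*x*cos(π*x/3)/3 dx = 6/π.
So LHS = 6/π.
∫_0^3 v(x) φ(x) dx = ∫_0^3 (sin(π*x/3)) dx. Term by term:
  ∫_0^3 sin(π*x/3) dx = 6/π.
So RHS = -∫_0^3 v(x) φ(x) dx = -6/π.
LHS − RHS = 12/π ≠ 0, so the identity fails.
(For a valid weak derivative the identity must hold for EVERY test function, in particular this one. The failure shows v is NOT the weak derivative of u.)
Correct weak derivative would be u'(x) = -1.


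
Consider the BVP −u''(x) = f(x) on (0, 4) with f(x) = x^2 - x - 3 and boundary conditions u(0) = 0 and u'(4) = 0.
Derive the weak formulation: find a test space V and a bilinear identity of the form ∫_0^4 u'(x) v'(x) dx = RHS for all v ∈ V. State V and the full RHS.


V = {v ∈ H^1(0, 4) : v(0) = 0} (test functions vanish at x = 0 where u is specified); weak form: ∫_0^4 u'v' dx = ∫_0^4 (x^2 - x - 3) v dx for all v ∈ V.

Multiply both sides by a test function v and integrate from 0 to 4:
  ∫_0^4 −u''(x) v(x) dx = ∫_0^4 f(x) v(x) dx.
Integrate the LHS by parts once:
  ∫_0^4 −u'' v dx = −[u'(x) v(x)]_0^4 + ∫_0^4 u'(x) v'(x) dx.
Thus ∫_0^4 u'(x) v'(x) dx = ∫_0^4 f(x) v(x) dx + [u'(x) v(x)]_0^4.
Choose V so that boundary terms are either known or forced to vanish.
Mixed BC: u(0) = 0 (Dirichlet) and u'(4) = 0 (Neumann). Define V = {v ∈ H^1(0, 4) : v(0) = 0}. Then [u' v]_0^4 = u'(4)·v(4) − u'(0)·0 = 0.
Weak formulation: find u (satisfying any essential BC) such that ∫_0^4 u'(x) v'(x) dx = ∫_0^4 f v dx for all v ∈ V (Dirichlet at 0 absorbed into V; the Neumann datum at x = 4 is zero, so no boundary term remains).
Substituting f(x) = x^2 - x - 3, the right-hand side is ∫_0^4 (x^2 - x - 3) v dx.


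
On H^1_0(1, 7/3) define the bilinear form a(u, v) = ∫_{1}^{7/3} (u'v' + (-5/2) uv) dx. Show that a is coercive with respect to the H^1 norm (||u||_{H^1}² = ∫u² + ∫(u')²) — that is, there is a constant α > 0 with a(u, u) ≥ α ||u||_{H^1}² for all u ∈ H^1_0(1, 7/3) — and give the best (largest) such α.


α = (-40 + 9*π^2)/(16 + 9*π^2)

Coercivity of a(·,·) on H^1_0(1, 7/3) means a(u, u) ≥ α ||u||_{H^1}² for every u ∈ H^1_0.
The interval has length L = 4/3, and Poincaré/coercivity depend only on L. Here a(u, u) = ∫(u')² + (-5/2)·∫u².
Here c = -5/2 < 0 with |c| < (π/L)² = 9*π^2/16, so coercivity still holds. The condition a(u,u) ≥ α||u||_{H^1}² reads (1−α)∫(u')² ≥ (α−c)∫u². Any admissible α is ≤ 1 (rapidly oscillating u have ∫u²/∫(u')² → 0), and α = 1 would force 0 ≥ (1−c)∫u², impossible since c < 1; so 1−α > 0. By the sharp Poincaré inequality on H^1_0 of an interval of length L, ∫(u')² ≥ (π/L)²∫u² with equality for the first sine mode sin(π(x−x₀)/L) (x₀ the left endpoint), so the inequality holds for all u iff (1−α)(π/L)² ≥ α − c, i.e. α ≤ ((π/L)² + c)/((π/L)² + 1) = (1 + c(L/π)²)/(1 + (L/π)²). (Direct route, valid since c ≤ 0: Poincaré gives c∫u² ≥ c(L/π)²∫(u')², so a(u,u) ≥ (1 + c(L/π)²)∫(u')², while ||u||_{H^1}² ≤ (1 + (L/π)²)∫(u')²; dividing yields the same α.) With (π/L)² = 9*π^2/16 and c = -5/2, the largest admissible constant is α = ((π/L)² + c)/((π/L)² + 1).
Simplifying, α = (-40 + 9*π^2)/(16 + 9*π^2).


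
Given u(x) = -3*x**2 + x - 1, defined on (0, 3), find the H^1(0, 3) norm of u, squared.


||u||_{H^1}^2 = 6459/10

The H^1 norm (squared) on an interval (0, L) is
  ||u||_{H^1}^2 = ∫_0^L u(x)^2 dx + ∫_0^L u'(x)^2 dx.
Compute u'(x) = 1 - 6*x.
Then u(x)^2 = 9*x**4 - 6*x**3 + 7*x**2 - 2*x + 1 and u'(x)^2 = 36*x**2 - 12*x + 1.
Integrate each monomial from 0 to 3 using ∫_0^3 c·x^n dx = c·3^(n+1)/(n+1):
  ∫_0^3 u(x)^2 dx = ∫_0^3 (9*x^4 - 6*x^3 + 7*x^2 - 2*x + 1) dx. Term by term:
    ∫_0^3 9*x^4 dx = 2187/5;  ∫_0^3 -6*x^3 dx = -243/2;  ∫_0^3 7*x^2 dx = 63;
    ∫_0^3 -2*x dx = -9;  ∫_0^3 1 dx = 3.
  Sum: 2187/5 − 243/2 + 63 − 9 + 3 = 3729/10.
  ∫_0^3 u'(x)^2 dx = ∫_0^3 (36*x^2 - 12*x + 1) dx. Term by term:
    ∫_0^3 36*x^2 dx = 324;  ∫_0^3 -12*x dx = -54;  ∫_0^3 1 dx = 3.
  Sum: 324 − 54 + 3 = 273.
Adding: ||u||_{H^1}^2 = 3729/10 + 273 = 6459/10.


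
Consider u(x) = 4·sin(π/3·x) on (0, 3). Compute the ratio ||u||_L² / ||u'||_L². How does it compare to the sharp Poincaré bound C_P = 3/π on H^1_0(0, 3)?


||u||_L² / ||u'||_L² = 3/π = C_P.

u(x) = 4·sin(π/3·x), so u'(x) = 4*π*cos(π*x/3)/3.
Writing u(x) = A·sin(kπx/L) with A = 4 and k = 1, use ∫_0^L sin²(kπx/L) dx = L/2 and ∫_0^L cos²(kπx/L) dx = L/2.
u² = 16·sin²(π/3·x) and (u')² = 16*π^2/9·cos²(π/3·x), and each of sin², cos² integrates to L/2 = 3/2 over (0, 3).
∫_0^3 u² dx = 24, so ||u||_L² = 2*sqrt(6).
∫_0^3 (u')² dx = 8*π^2/3, so ||u'||_L² = 2*sqrt(6)*π/3.
Ratio ||u||_L² / ||u'||_L² = 3/π.
Sharp Poincaré constant on H^1_0(0, 3) is C_P = L/π = 3/π, achieved by sin(π/3·x).
This is the k = 1 eigenfunction (up to amplitude), so the ratio equals the sharp Poincaré constant exactly.


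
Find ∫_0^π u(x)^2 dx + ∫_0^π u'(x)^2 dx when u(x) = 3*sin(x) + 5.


||u||_{H^1(0,π)}^2 = 60 + 34*π

u'(x) = 3*cos(x).
Expand u² and (u')² and integrate term by term on (0, π), using: for integers n ≥ 1, ∫_0^π sin²(nx) dx = ∫_0^π cos²(nx) dx = π/2; for n ≠ n', ∫_0^π sin(nx)sin(n'x) dx = ∫_0^π cos(nx)cos(n'x) dx = 0; and by product-to-sum, ∫_0^π sin(nx)cos(n'x) dx = ½∫_0^π [sin((n+n')x) + sin((n−n')x)] dx, which is 0 when n+n' is even and 2n/(n²−n'²) when n+n' is odd (it need not vanish on (0, π)). For the constant mode: ∫_0^π 1 dx = π, ∫_0^π cos(nx) dx = 0, ∫_0^π sin(nx) dx = (1−(−1)^n)/n.
  u² squared terms: (5)²·∫1 dx = 25·π = 25*π;  (3)²·∫sin(x)² dx = 9·π/2 = 9*π/2.
  u² cross terms: 2·(5)·(3)·∫1·sin(x) dx = 30·(2) = 60.
  So ∫_0^π u² dx = 25*π + 9*π/2 + 60 = 60 + 59*π/2.
  (u')² squared terms: (3)²·∫cos(x)² dx = 9·π/2 = 9*π/2.
  So ∫_0^π (u')² dx = 9*π/2.
||u||_{H^1}^2 = (60 + 59*π/2) + (9*π/2) = 60 + 34*π.


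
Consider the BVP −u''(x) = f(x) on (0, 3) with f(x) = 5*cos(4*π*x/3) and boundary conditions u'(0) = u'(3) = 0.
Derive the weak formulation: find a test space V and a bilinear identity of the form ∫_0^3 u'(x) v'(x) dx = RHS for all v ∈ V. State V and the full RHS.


V = H^1(0, 3) (no boundary constraint on v; u is determined up to an additive constant); weak form: ∫_0^3 u'v' dx = ∫_0^3 (5*cos(4*π*x/3)) v dx for all v ∈ V.

Multiply both sides by a test function v and integrate from 0 to 3:
  ∫_0^3 −u''(x) v(x) dx = ∫_0^3 f(x) v(x) dx.
Integrate the LHS by parts once:
  ∫_0^3 −u'' v dx = −[u'(x) v(x)]_0^3 + ∫_0^3 u'(x) v'(x) dx.
Thus ∫_0^3 u'(x) v'(x) dx = ∫_0^3 f(x) v(x) dx + [u'(x) v(x)]_0^3.
Choose V so that boundary terms are either known or forced to vanish.
u has homogeneous Neumann: u'(0) = u'(3) = 0. So [u' v]_0^3 = 0·v(3) − 0·v(0) = 0 for any v; take V = H^1(0, 3).
Weak formulation: find u (satisfying any essential BC) such that ∫_0^3 u'(x) v'(x) dx = ∫_0^3 f v dx for all v ∈ V (homogeneous Neumann, so boundary terms vanish).
Substituting f(x) = 5*cos(4*π*x/3), the right-hand side is ∫_0^3 (5*cos(4*π*x/3)) v dx.
Compatibility check (pure Neumann): taking v ≡ 1 ∈ V gives 0 = ∫_0^3 f dx + (0) − (0), i.e. ∫_0^3 f dx must equal u'(0) − u'(3) = 0. Indeed ∫_0^3 (5*cos(4*π*x/3)) dx = 0, so the data are compatible. The solution is then unique only up to an additive constant (fix it e.g. by requiring ∫_0^3 u dx = 0).


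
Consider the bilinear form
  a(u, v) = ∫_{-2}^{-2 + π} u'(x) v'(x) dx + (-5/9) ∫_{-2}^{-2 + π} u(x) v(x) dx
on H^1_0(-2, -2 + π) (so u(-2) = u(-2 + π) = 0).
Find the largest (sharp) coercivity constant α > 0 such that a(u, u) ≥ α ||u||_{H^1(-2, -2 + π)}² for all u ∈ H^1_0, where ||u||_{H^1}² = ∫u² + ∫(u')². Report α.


α = 2/9

Coercivity of a(·,·) on H^1_0(-2, -2 + π) means a(u, u) ≥ α ||u||_{H^1}² for every u ∈ H^1_0.
The interval has length L = π, and Poincaré/coercivity depend only on L. Here a(u, u) = ∫(u')² + (-5/9)·∫u².
Here c = -5/9 < 0 with |c| < (π/L)² = 1, so coercivity still holds. The condition a(u,u) ≥ α||u||_{H^1}² reads (1−α)∫(u')² ≥ (α−c)∫u². Any admissible α is ≤ 1 (rapidly oscillating u have ∫u²/∫(u')² → 0), and α = 1 would force 0 ≥ (1−c)∫u², impossible since c < 1; so 1−α > 0. By the sharp Poincaré inequality on H^1_0 of an interval of length L, ∫(u')² ≥ (π/L)²∫u² with equality for the first sine mode sin(π(x−x₀)/L) (x₀ the left endpoint), so the inequality holds for all u iff (1−α)(π/L)² ≥ α − c, i.e. α ≤ ((π/L)² + c)/((π/L)² + 1) = (1 + c(L/π)²)/(1 + (L/π)²). (Direct route, valid since c ≤ 0: Poincaré gives c∫u² ≥ c(L/π)²∫(u')², so a(u,u) ≥ (1 + c(L/π)²)∫(u')², while ||u||_{H^1}² ≤ (1 + (L/π)²)∫(u')²; dividing yields the same α.) With (π/L)² = 1 and c = -5/9, the largest admissible constant is α = ((π/L)² + c)/((π/L)² + 1).
Simplifying, α = 2/9.


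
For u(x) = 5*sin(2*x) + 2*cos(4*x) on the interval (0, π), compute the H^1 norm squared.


||u||_{H^1(0,π)}^2 = 193*π/2

u'(x) = -8*sin(4*x) + 10*cos(2*x).
Expand u² and (u')² and integrate term by term on (0, π), using: for integers n ≥ 1, ∫_0^π sin²(nx) dx = ∫_0^π cos²(nx) dx = π/2; for n ≠ n', ∫_0^π sin(nx)sin(n'x) dx = ∫_0^π cos(nx)cos(n'x) dx = 0; and by product-to-sum, ∫_0^π sin(nx)cos(n'x) dx = ½∫_0^π [sin((n+n')x) + sin((n−n')x)] dx, which is 0 when n+n' is even and 2n/(n²−n'²) when n+n' is odd (it need not vanish on (0, π)).
  u² squared terms: (2)²·∫cos(4x)² dx = 4·π/2 = 2*π;  (5)²·∫sin(2x)² dx = 25·π/2 = 25*π/2.
  u² cross terms: 2·(2)·(5)·∫cos(4x)·sin(2x) dx = 20·(0) = 0.
  So ∫_0^π u² dx = 2*π + 25*π/2 + 0 = 29*π/2.
  (u')² squared terms: (-8)²·∫sin(4x)² dx = 64·π/2 = 32*π;  (10)²·∫cos(2x)² dx = 100·π/2 = 50*π.
  (u')² cross terms: 2·(-8)·(10)·∫sin(4x)·cos(2x) dx = -160·(0) = 0.
  So ∫_0^π (u')² dx = 32*π + 50*π + 0 = 82*π.
||u||_{H^1}^2 = (29*π/2) + (82*π) = 193*π/2.


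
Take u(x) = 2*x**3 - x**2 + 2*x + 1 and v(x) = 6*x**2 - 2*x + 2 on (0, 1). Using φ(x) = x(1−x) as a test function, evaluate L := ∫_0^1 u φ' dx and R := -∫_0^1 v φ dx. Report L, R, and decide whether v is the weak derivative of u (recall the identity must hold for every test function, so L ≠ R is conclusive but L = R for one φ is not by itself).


LHS = -7/15, RHS = -7/15. Yes, v = u' weakly.

u(x) = 2*x**3 - x**2 + 2*x + 1, classical derivative u'(x) = 6*x**2 - 2*x + 2.
φ(x) = x(1−x), so φ'(x) = 1 - 2*x.
Note φ(0) = φ(1) = 0, so the boundary term u·φ vanishes.
LHS = ∫_0^1 u(x) φ'(x) dx = ∫_0^1 (-4*x^4 + 4*x^3 - 5*x^2 + 1) dx. Term by term:
  ∫_0^1 -4*x^4 dx = -4/5;  ∫_0^1 4*x^3 dx = 1;  ∫_0^1 -5*x^2 dx = -5/3;
  ∫_0^1 1 dx = 1.
Sum: -4/5 + 1 − 5/3 + 1 = -7/15.
So LHS = -7/15.
∫_0^1 v(x) φ(x) dx = ∫_0^1 (-6*x^4 + 8*x^3 - 4*x^2 + 2*x) dx. Term by term:
  ∫_0^1 -6*x^4 dx = -6/5;  ∫_0^1 8*x^3 dx = 2;  ∫_0^1 -4*x^2 dx = -4/3;
  ∫_0^1 2*x dx = 1.
Sum: -6/5 + 2 − 4/3 + 1 = 7/15.
So RHS = -∫_0^1 v(x) φ(x) dx = -7/15.
LHS = RHS, so the identity holds for this test φ.
Moreover u is smooth here and v(x) = u'(x) = 6*x**2 - 2*x + 2 pointwise, so the identity holds for every test function. Hence v is the weak derivative of u.


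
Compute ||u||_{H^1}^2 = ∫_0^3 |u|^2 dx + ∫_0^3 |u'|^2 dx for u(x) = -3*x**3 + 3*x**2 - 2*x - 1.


||u||_{H^1}^2 = 267999/70

The H^1 norm (squared) on an interval (0, L) is
  ||u||_{H^1}^2 = ∫_0^L u(x)^2 dx + ∫_0^L u'(x)^2 dx.
Compute u'(x) = -9*x**2 + 6*x - 2.
Then u(x)^2 = 9*x**6 - 18*x**5 + 21*x**4 - 6*x**3 - 2*x**2 + 4*x + 1 and u'(x)^2 = 81*x**4 - 108*x**3 + 72*x**2 - 24*x + 4.
Integrate each monomial from 0 to 3 using ∫_0^3 c·x^n dx = c·3^(n+1)/(n+1):
  ∫_0^3 u(x)^2 dx = ∫_0^3 (9*x^6 - 18*x^5 + 21*x^4 - 6*x^3 - 2*x^2 + 4*x + 1) dx. Term by term:
    ∫_0^3 9*x^6 dx = 19683/7;  ∫_0^3 -18*x^5 dx = -2187;  ∫_0^3 21*x^4 dx = 5103/5;
    ∫_0^3 -6*x^3 dx = -243/2;  ∫_0^3 -2*x^2 dx = -18;  ∫_0^3 4*x dx = 18;
    ∫_0^3 1 dx = 3.
  Sum: 19683/7 − 2187 + 5103/5 − 243/2 − 18 + 18 + 3 = 106887/70.
  ∫_0^3 u'(x)^2 dx = ∫_0^3 (81*x^4 - 108*x^3 + 72*x^2 - 24*x + 4) dx. Term by term:
    ∫_0^3 81*x^4 dx = 19683/5;  ∫_0^3 -108*x^3 dx = -2187;  ∫_0^3 72*x^2 dx = 648;
    ∫_0^3 -24*x dx = -108;  ∫_0^3 4 dx = 12.
  Sum: 19683/5 − 2187 + 648 − 108 + 12 = 11508/5.
Adding: ||u||_{H^1}^2 = 106887/70 + 11508/5 = 267999/70.


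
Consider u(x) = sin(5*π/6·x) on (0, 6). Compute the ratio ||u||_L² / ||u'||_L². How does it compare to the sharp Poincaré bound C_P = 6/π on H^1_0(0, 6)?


||u||_L² / ||u'||_L² = 6/(5*π) < C_P = 6/π.

u(x) = sin(5*π/6·x), so u'(x) = 5*π*cos(5*π*x/6)/6.
Writing u(x) = A·sin(kπx/L) with A = 1 and k = 5, use ∫_0^L sin²(kπx/L) dx = L/2 and ∫_0^L cos²(kπx/L) dx = L/2.
u² = 1·sin²(5*π/6·x) and (u')² = 25*π^2/36·cos²(5*π/6·x), and each of sin², cos² integrates to L/2 = 3 over (0, 6).
∫_0^6 u² dx = 3, so ||u||_L² = sqrt(3).
∫_0^6 (u')² dx = 25*π^2/12, so ||u'||_L² = 5*sqrt(3)*π/6.
Ratio ||u||_L² / ||u'||_L² = 6/(5*π).
Sharp Poincaré constant on H^1_0(0, 6) is C_P = L/π = 6/π, achieved by sin(π/6·x).
This is the k = 5 harmonic; the ratio L/(kπ) is strictly less than C_P = L/π, consistent with the sharp inequality ||u||_L² ≤ C_P ||u'||_L².


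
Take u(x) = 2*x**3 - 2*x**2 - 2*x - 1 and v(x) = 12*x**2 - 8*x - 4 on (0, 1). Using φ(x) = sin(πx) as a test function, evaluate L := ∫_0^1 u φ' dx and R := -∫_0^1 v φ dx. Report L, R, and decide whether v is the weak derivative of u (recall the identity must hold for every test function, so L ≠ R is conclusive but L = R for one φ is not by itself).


LHS = 2/π + 24/π^3, RHS = 4/π + 48/π^3. No, v is not the weak derivative of u.

u(x) = 2*x**3 - 2*x**2 - 2*x - 1, classical derivative u'(x) = 6*x**2 - 4*x - 2.
φ(x) = sin(πx), so φ'(x) = π*cos(π*x).
Note φ(0) = φ(1) = 0, so the boundary term u·φ vanishes.
LHS = ∫_0^1 u(x) φ'(x) dx = ∫_0^1 (2*π*x^3*cos(π*x) - 2*π*x^2*cos(π*x) - 2*π*x*cos(π*x) - π*cos(π*x)) dx. Term by term:
  ∫_0^1 -π*cos(π*x) dx = 0;  ∫_0^1 -2*π*x*cos(π*x) dx = 4/π;  ∫_0^1 -2*π*x^2*cos(π*x) dx = 4/π;
  ∫_0^1 2*π*x^3*cos(π*x) dx = -6/π + 24/π^3.
Sum: 0 + 4/π + 4/π + -6/π + 24/π^3 = 2/π + 24/π^3.
So LHS = 2/π + 24/π^3.
∫_0^1 v(x) φ(x) dx = ∫_0^1 (12*x^2*sin(π*x) - 8*x*sin(π*x) - 4*sin(π*x)) dx. Term by term:
  ∫_0^1 -4*sin(π*x) dx = -8/π;  ∫_0^1 -8*x*sin(π*x) dx = -8/π;  ∫_0^1 12*x^2*sin(π*x) dx = -48/π^3 + 12/π.
Sum: -8/π − 8/π + -48/π^3 + 12/π = -48/π^3 - 4/π.
So RHS = -∫_0^1 v(x) φ(x) dx = 4/π + 48/π^3.
LHS − RHS = -24/π^3 - 2/π ≠ 0, so the identity fails.
(For a valid weak derivative the identity must hold for EVERY test function, in particular this one. The failure shows v is NOT the weak derivative of u.)
Correct weak derivative would be u'(x) = 6*x**2 - 4*x - 2.


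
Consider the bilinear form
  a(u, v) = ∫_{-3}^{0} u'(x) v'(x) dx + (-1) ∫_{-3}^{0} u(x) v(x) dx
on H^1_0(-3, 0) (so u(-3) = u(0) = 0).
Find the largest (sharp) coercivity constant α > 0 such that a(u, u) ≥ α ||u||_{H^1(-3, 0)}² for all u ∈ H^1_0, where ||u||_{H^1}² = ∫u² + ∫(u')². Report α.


α = (-9 + π^2)/(9 + π^2)

Coercivity of a(·,·) on H^1_0(-3, 0) means a(u, u) ≥ α ||u||_{H^1}² for every u ∈ H^1_0.
The interval has length L = 3, and Poincaré/coercivity depend only on L. Here a(u, u) = ∫(u')² + (-1)·∫u².
Here c = -1 < 0 with |c| < (π/L)² = π^2/9, so coercivity still holds. The condition a(u,u) ≥ α||u||_{H^1}² reads (1−α)∫(u')² ≥ (α−c)∫u². Any admissible α is ≤ 1 (rapidly oscillating u have ∫u²/∫(u')² → 0), and α = 1 would force 0 ≥ (1−c)∫u², impossible since c < 1; so 1−α > 0. By the sharp Poincaré inequality on H^1_0 of an interval of length L, ∫(u')² ≥ (π/L)²∫u² with equality for the first sine mode sin(π(x−x₀)/L) (x₀ the left endpoint), so the inequality holds for all u iff (1−α)(π/L)² ≥ α − c, i.e. α ≤ ((π/L)² + c)/((π/L)² + 1) = (1 + c(L/π)²)/(1 + (L/π)²). (Direct route, valid since c ≤ 0: Poincaré gives c∫u² ≥ c(L/π)²∫(u')², so a(u,u) ≥ (1 + c(L/π)²)∫(u')², while ||u||_{H^1}² ≤ (1 + (L/π)²)∫(u')²; dividing yields the same α.) With (π/L)² = π^2/9 and c = -1, the largest admissible constant is α = ((π/L)² + c)/((π/L)² + 1).
Simplifying, α = (-9 + π^2)/(9 + π^2).


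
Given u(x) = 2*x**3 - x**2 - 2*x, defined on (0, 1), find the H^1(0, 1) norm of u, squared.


||u||_{H^1}^2 = 118/35

The H^1 norm (squared) on an interval (0, L) is
  ||u||_{H^1}^2 = ∫_0^L u(x)^2 dx + ∫_0^L u'(x)^2 dx.
Compute u'(x) = 6*x**2 - 2*x - 2.
Then u(x)^2 = 4*x**6 - 4*x**5 - 7*x**4 + 4*x**3 + 4*x**2 and u'(x)^2 = 36*x**4 - 24*x**3 - 20*x**2 + 8*x + 4.
Integrate each monomial from 0 to 1 using ∫_0^1 c·x^n dx = c·1^(n+1)/(n+1):
  ∫_0^1 u(x)^2 dx = ∫_0^1 (4*x^6 - 4*x^5 - 7*x^4 + 4*x^3 + 4*x^2) dx. Term by term:
    ∫_0^1 4*x^6 dx = 4/7;  ∫_0^1 -4*x^5 dx = -2/3;  ∫_0^1 -7*x^4 dx = -7/5;
    ∫_0^1 4*x^3 dx = 1;  ∫_0^1 4*x^2 dx = 4/3.
  Sum: 4/7 − 2/3 − 7/5 + 1 + 4/3 = 88/105.
  ∫_0^1 u'(x)^2 dx = ∫_0^1 (36*x^4 - 24*x^3 - 20*x^2 + 8*x + 4) dx. Term by term:
    ∫_0^1 36*x^4 dx = 36/5;  ∫_0^1 -24*x^3 dx = -6;  ∫_0^1 -20*x^2 dx = -20/3;
    ∫_0^1 8*x dx = 4;  ∫_0^1 4 dx = 4.
  Sum: 36/5 − 6 − 20/3 + 4 + 4 = 38/15.
Adding: ||u||_{H^1}^2 = 88/105 + 38/15 = 118/35.


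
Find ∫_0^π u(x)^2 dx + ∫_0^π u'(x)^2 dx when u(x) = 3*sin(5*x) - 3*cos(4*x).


||u||_{H^1(0,π)}^2 = -340 + 387*π/2

u'(x) = 12*sin(4*x) + 15*cos(5*x).
Expand u² and (u')² and integrate term by term on (0, π), using: for integers n ≥ 1, ∫_0^π sin²(nx) dx = ∫_0^π cos²(nx) dx = π/2; for n ≠ n', ∫_0^π sin(nx)sin(n'x) dx = ∫_0^π cos(nx)cos(n'x) dx = 0; and by product-to-sum, ∫_0^π sin(nx)cos(n'x) dx = ½∫_0^π [sin((n+n')x) + sin((n−n')x)] dx, which is 0 when n+n' is even and 2n/(n²−n'²) when n+n' is odd (it need not vanish on (0, π)).
  u² squared terms: (-3)²·∫cos(4x)² dx = 9·π/2 = 9*π/2;  (3)²·∫sin(5x)² dx = 9·π/2 = 9*π/2.
  u² cross terms: 2·(-3)·(3)·∫cos(4x)·sin(5x) dx = -18·(10/9) = -20.
  So ∫_0^π u² dx = 9*π/2 + 9*π/2 − 20 = -20 + 9*π.
  (u')² squared terms: (12)²·∫sin(4x)² dx = 144·π/2 = 72*π;  (15)²·∫cos(5x)² dx = 225·π/2 = 225*π/2.
  (u')² cross terms: 2·(12)·(15)·∫sin(4x)·cos(5x) dx = 360·(-8/9) = -320.
  So ∫_0^π (u')² dx = 72*π + 225*π/2 − 320 = -320 + 369*π/2.
||u||_{H^1}^2 = (-20 + 9*π) + (-320 + 369*π/2) = -340 + 387*π/2.


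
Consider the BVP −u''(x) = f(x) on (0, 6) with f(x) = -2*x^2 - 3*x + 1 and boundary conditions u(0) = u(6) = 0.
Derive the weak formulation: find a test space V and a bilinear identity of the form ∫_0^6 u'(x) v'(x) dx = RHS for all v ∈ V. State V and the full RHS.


V = H^1_0(0, 6) (so v(0) = v(6) = 0); weak form: ∫_0^6 u'v' dx = ∫_0^6 (-2*x^2 - 3*x + 1) v dx for all v ∈ V.

Multiply both sides by a test function v and integrate from 0 to 6:
  ∫_0^6 −u''(x) v(x) dx = ∫_0^6 f(x) v(x) dx.
Integrate the LHS by parts once:
  ∫_0^6 −u'' v dx = −[u'(x) v(x)]_0^6 + ∫_0^6 u'(x) v'(x) dx.
Thus ∫_0^6 u'(x) v'(x) dx = ∫_0^6 f(x) v(x) dx + [u'(x) v(x)]_0^6.
Choose V so that boundary terms are either known or forced to vanish.
u is Dirichlet: u(0) = u(6) = 0. Let V = H^1_0(0, 6); then v(0) = v(6) = 0, and [u' v]_0^6 = 0.
Weak formulation: find u (satisfying any essential BC) such that ∫_0^6 u'(x) v'(x) dx = ∫_0^6 f v dx for all v ∈ V.
Substituting f(x) = -2*x^2 - 3*x + 1, the right-hand side is ∫_0^6 (-2*x^2 - 3*x + 1) v dx.


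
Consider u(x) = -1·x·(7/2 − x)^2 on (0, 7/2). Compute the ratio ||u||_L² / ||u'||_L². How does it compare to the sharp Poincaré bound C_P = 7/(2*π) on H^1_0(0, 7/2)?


||u||_L² / ||u'||_L² = sqrt(14)/4 < C_P = 7/(2*π).

u(x) = -1·x·(7/2 − x)^2, so u'(x) = (7 - 6*x)*(2*x - 7)/4.
u(x) = -1·x·(7/2 − x)^2 vanishes at x = 0 and x = 7/2, so u ∈ H^1_0(0, 7/2). Differentiate via the product rule and integrate the resulting polynomials term by term.
  ∫_0^7/2 u² dx = ∫_0^7/2 (x^6 - 14*x^5 + 147*x^4/2 - 343*x^3/2 + 2401*x^2/16) dx. Term by term:
    ∫_0^7/2 x^6 dx = 117649/128;  ∫_0^7/2 -14*x^5 dx = -823543/192;  ∫_0^7/2 147*x^4/2 dx = 2470629/320;
    ∫_0^7/2 -343*x^3/2 dx = -823543/128;  ∫_0^7/2 2401*x^2/16 dx = 823543/384.
  Sum: 117649/128 − 823543/192 + 2470629/320 − 823543/128 + 823543/384 = 117649/1920.
  ∫_0^7/2 (u')² dx = ∫_0^7/2 (9*x^4 - 84*x^3 + 539*x^2/2 - 343*x + 2401/16) dx. Term by term:
    ∫_0^7/2 9*x^4 dx = 151263/160;  ∫_0^7/2 -84*x^3 dx = -50421/16;  ∫_0^7/2 539*x^2/2 dx = 184877/48;
    ∫_0^7/2 -343*x dx = -16807/8;  ∫_0^7/2 2401/16 dx = 16807/32.
  Sum: 151263/160 − 50421/16 + 184877/48 − 16807/8 + 16807/32 = 16807/240.
∫_0^7/2 u² dx = 117649/1920, so ||u||_L² = 343*sqrt(30)/240.
∫_0^7/2 (u')² dx = 16807/240, so ||u'||_L² = 49*sqrt(105)/60.
Ratio ||u||_L² / ||u'||_L² = sqrt(14)/4.
Sharp Poincaré constant on H^1_0(0, 7/2) is C_P = L/π = 7/(2*π), achieved by sin(2*π/7·x).
A polynomial bump cannot attain the sharp Poincaré constant (only the first sine eigenfunction does), so the ratio is strictly less than C_P, consistent with ||u||_L² ≤ C_P ||u'||_L².


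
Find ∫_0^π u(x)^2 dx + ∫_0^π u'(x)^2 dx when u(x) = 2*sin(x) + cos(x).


||u||_{H^1(0,π)}^2 = 5*π

u'(x) = -sin(x) + 2*cos(x).
Expand u² and (u')² and integrate term by term on (0, π), using: for integers n ≥ 1, ∫_0^π sin²(nx) dx = ∫_0^π cos²(nx) dx = π/2; for n ≠ n', ∫_0^π sin(nx)sin(n'x) dx = ∫_0^π cos(nx)cos(n'x) dx = 0; and by product-to-sum, ∫_0^π sin(nx)cos(n'x) dx = ½∫_0^π [sin((n+n')x) + sin((n−n')x)] dx, which is 0 when n+n' is even and 2n/(n²−n'²) when n+n' is odd (it need not vanish on (0, π)).
  u² squared terms: (2)²·∫sin(x)² dx = 4·π/2 = 2*π;  (1)²·∫cos(x)² dx = 1·π/2 = π/2.
  u² cross terms: 2·(2)·(1)·∫sin(x)·cos(x) dx = 4·(0) = 0.
  So ∫_0^π u² dx = 2*π + π/2 + 0 = 5*π/2.
  (u')² squared terms: (-1)²·∫sin(x)² dx = 1·π/2 = π/2;  (2)²·∫cos(x)² dx = 4·π/2 = 2*π.
  (u')² cross terms: 2·(-1)·(2)·∫sin(x)·cos(x) dx = -4·(0) = 0.
  So ∫_0^π (u')² dx = π/2 + 2*π + 0 = 5*π/2.
||u||_{H^1}^2 = (5*π/2) + (5*π/2) = 5*π.


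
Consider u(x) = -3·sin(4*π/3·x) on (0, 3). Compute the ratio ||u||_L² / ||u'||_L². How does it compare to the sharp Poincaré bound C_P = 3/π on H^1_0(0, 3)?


||u||_L² / ||u'||_L² = 3/(4*π) < C_P = 3/π.

u(x) = -3·sin(4*π/3·x), so u'(x) = -4*π*cos(4*π*x/3).
Writing u(x) = A·sin(kπx/L) with A = -3 and k = 4, use ∫_0^L sin²(kπx/L) dx = L/2 and ∫_0^L cos²(kπx/L) dx = L/2.
u² = 9·sin²(4*π/3·x) and (u')² = 16*π^2·cos²(4*π/3·x), and each of sin², cos² integrates to L/2 = 3/2 over (0, 3).
∫_0^3 u² dx = 27/2, so ||u||_L² = 3*sqrt(6)/2.
∫_0^3 (u')² dx = 24*π^2, so ||u'||_L² = 2*sqrt(6)*π.
Ratio ||u||_L² / ||u'||_L² = 3/(4*π).
Sharp Poincaré constant on H^1_0(0, 3) is C_P = L/π = 3/π, achieved by sin(π/3·x).
This is the k = 4 harmonic; the ratio L/(kπ) is strictly less than C_P = L/π, consistent with the sharp inequality ||u||_L² ≤ C_P ||u'||_L².


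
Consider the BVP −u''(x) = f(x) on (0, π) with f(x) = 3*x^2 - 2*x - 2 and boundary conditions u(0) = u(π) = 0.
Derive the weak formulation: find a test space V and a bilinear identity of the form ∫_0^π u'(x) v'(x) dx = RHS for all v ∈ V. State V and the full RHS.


V = H^1_0(0, π) (so v(0) = v(π) = 0); weak form: ∫_0^π u'v' dx = ∫_0^π (3*x^2 - 2*x - 2) v dx for all v ∈ V.

Multiply both sides by a test function v and integrate from 0 to π:
  ∫_0^π −u''(x) v(x) dx = ∫_0^π f(x) v(x) dx.
Integrate the LHS by parts once:
  ∫_0^π −u'' v dx = −[u'(x) v(x)]_0^π + ∫_0^π u'(x) v'(x) dx.
Thus ∫_0^π u'(x) v'(x) dx = ∫_0^π f(x) v(x) dx + [u'(x) v(x)]_0^π.
Choose V so that boundary terms are either known or forced to vanish.
u is Dirichlet: u(0) = u(π) = 0. Let V = H^1_0(0, π); then v(0) = v(π) = 0, and [u' v]_0^π = 0.
Weak formulation: find u (satisfying any essential BC) such that ∫_0^π u'(x) v'(x) dx = ∫_0^π f v dx for all v ∈ V.
Substituting f(x) = 3*x^2 - 2*x - 2, the right-hand side is ∫_0^π (3*x^2 - 2*x - 2) v dx.


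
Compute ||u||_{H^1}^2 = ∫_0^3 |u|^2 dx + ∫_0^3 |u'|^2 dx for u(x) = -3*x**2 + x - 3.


||u||_{H^1}^2 = 7599/10

The H^1 norm (squared) on an interval (0, L) is
  ||u||_{H^1}^2 = ∫_0^L u(x)^2 dx + ∫_0^L u'(x)^2 dx.
Compute u'(x) = 1 - 6*x.
Then u(x)^2 = 9*x**4 - 6*x**3 + 19*x**2 - 6*x + 9 and u'(x)^2 = 36*x**2 - 12*x + 1.
Integrate each monomial from 0 to 3 using ∫_0^3 c·x^n dx = c·3^(n+1)/(n+1):
  ∫_0^3 u(x)^2 dx = ∫_0^3 (9*x^4 - 6*x^3 + 19*x^2 - 6*x + 9) dx. Term by term:
    ∫_0^3 9*x^4 dx = 2187/5;  ∫_0^3 -6*x^3 dx = -243/2;  ∫_0^3 19*x^2 dx = 171;
    ∫_0^3 -6*x dx = -27;  ∫_0^3 9 dx = 27.
  Sum: 2187/5 − 243/2 + 171 − 27 + 27 = 4869/10.
  ∫_0^3 u'(x)^2 dx = ∫_0^3 (36*x^2 - 12*x + 1) dx. Term by term:
    ∫_0^3 36*x^2 dx = 324;  ∫_0^3 -12*x dx = -54;  ∫_0^3 1 dx = 3.
  Sum: 324 − 54 + 3 = 273.
Adding: ||u||_{H^1}^2 = 4869/10 + 273 = 7599/10.


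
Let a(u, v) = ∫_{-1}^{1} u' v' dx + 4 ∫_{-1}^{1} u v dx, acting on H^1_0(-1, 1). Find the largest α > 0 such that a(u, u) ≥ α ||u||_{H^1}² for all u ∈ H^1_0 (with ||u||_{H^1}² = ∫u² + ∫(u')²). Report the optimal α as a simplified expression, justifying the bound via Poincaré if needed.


α = 1

Coercivity of a(·,·) on H^1_0(-1, 1) means a(u, u) ≥ α ||u||_{H^1}² for every u ∈ H^1_0.
The interval has length L = 2, and Poincaré/coercivity depend only on L. Here a(u, u) = ∫(u')² + (4)·∫u².
Here c = 4 ≥ 1, so a(u,u) = ∫(u')² + c∫u² ≥ ∫(u')² + ∫u² = ||u||_{H^1}², i.e. α = 1 works. No larger α is possible: a(u,u) ≥ α||u||_{H^1}² means (1−α)∫(u')² ≥ (α−c)∫u², and for the modes u_n = sin(nπ(x−x₀)/L) (x₀ the left endpoint) one has ∫u_n²/∫(u_n')² = (L/(nπ))² → 0, so a(u_n,u_n)/||u_n||_{H^1}² → 1. Hence the optimal constant is α = 1.
Therefore α = 1.


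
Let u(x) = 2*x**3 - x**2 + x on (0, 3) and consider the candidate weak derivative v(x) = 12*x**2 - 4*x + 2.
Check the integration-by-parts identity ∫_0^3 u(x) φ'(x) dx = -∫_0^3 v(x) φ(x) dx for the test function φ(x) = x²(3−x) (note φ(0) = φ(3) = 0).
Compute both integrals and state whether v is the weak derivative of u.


LHS = -513/4, RHS = -513/2. No, v is not the weak derivative of u.

u(x) = 2*x**3 - x**2 + x, classical derivative u'(x) = 6*x**2 - 2*x + 1.
φ(x) = x²(3−x), so φ'(x) = 3*x*(2 - x).
Note φ(0) = φ(3) = 0, so the boundary term u·φ vanishes.
LHS = ∫_0^3 u(x) φ'(x) dx = ∫_0^3 (-6*x^5 + 15*x^4 - 9*x^3 + 6*x^2) dx. Term by term:
  ∫_0^3 -6*x^5 dx = -729;  ∫_0^3 15*x^4 dx = 729;  ∫_0^3 -9*x^3 dx = -729/4;
  ∫_0^3 6*x^2 dx = 54.
Sum: -729 + 729 − 729/4 + 54 = -513/4.
So LHS = -513/4.
∫_0^3 v(x) φ(x) dx = ∫_0^3 (-12*x^5 + 40*x^4 - 14*x^3 + 6*x^2) dx. Term by term:
  ∫_0^3 -12*x^5 dx = -1458;  ∫_0^3 40*x^4 dx = 1944;  ∫_0^3 -14*x^3 dx = -567/2;
  ∫_0^3 6*x^2 dx = 54.
Sum: -1458 + 1944 − 567/2 + 54 = 513/2.
So RHS = -∫_0^3 v(x) φ(x) dx = -513/2.
LHS − RHS = 513/4 ≠ 0, so the identity fails.
(For a valid weak derivative the identity must hold for EVERY test function, in particular this one. The failure shows v is NOT the weak derivative of u.)
Correct weak derivative would be u'(x) = 6*x**2 - 2*x + 1.


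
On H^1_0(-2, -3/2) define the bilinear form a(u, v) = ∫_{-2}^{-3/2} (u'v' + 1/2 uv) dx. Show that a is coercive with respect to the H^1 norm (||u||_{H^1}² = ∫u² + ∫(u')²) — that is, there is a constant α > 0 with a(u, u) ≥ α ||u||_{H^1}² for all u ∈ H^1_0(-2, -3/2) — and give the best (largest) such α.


α = (1 + 8*π^2)/(2*(1 + 4*π^2))

Coercivity of a(·,·) on H^1_0(-2, -3/2) means a(u, u) ≥ α ||u||_{H^1}² for every u ∈ H^1_0.
The interval has length L = 1/2, and Poincaré/coercivity depend only on L. Here a(u, u) = ∫(u')² + (1/2)·∫u².
Here 0 < c = 1/2 < 1. The condition a(u,u) ≥ α||u||_{H^1}² reads (1−α)∫(u')² ≥ (α−c)∫u². Any admissible α is ≤ 1 (rapidly oscillating u have ∫u²/∫(u')² → 0), and α = 1 would force 0 ≥ (1−c)∫u², impossible since c < 1; so 1−α > 0. By the sharp Poincaré inequality on H^1_0 of an interval of length L, ∫(u')² ≥ (π/L)²∫u² with equality for the first sine mode sin(π(x−x₀)/L) (x₀ the left endpoint), so the inequality holds for all u iff (1−α)(π/L)² ≥ α − c, i.e. α ≤ ((π/L)² + c)/((π/L)² + 1) = (1 + c(L/π)²)/(1 + (L/π)²). With (π/L)² = 4*π^2 and c = 1/2, the largest admissible constant is α = ((π/L)² + c)/((π/L)² + 1).
Simplifying, α = (1 + 8*π^2)/(2*(1 + 4*π^2)).


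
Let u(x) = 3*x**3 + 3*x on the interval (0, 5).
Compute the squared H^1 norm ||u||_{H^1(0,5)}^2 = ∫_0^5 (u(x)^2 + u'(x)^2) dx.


||u||_{H^1}^2 = 1154940/7

The H^1 norm (squared) on an interval (0, L) is
  ||u||_{H^1}^2 = ∫_0^L u(x)^2 dx + ∫_0^L u'(x)^2 dx.
Compute u'(x) = 9*x**2 + 3.
Then u(x)^2 = 9*x**6 + 18*x**4 + 9*x**2 and u'(x)^2 = 81*x**4 + 54*x**2 + 9.
Integrate each monomial from 0 to 5 using ∫_0^5 c·x^n dx = c·5^(n+1)/(n+1):
  ∫_0^5 u(x)^2 dx = ∫_0^5 (9*x^6 + 18*x^4 + 9*x^2) dx. Term by term:
    ∫_0^5 9*x^6 dx = 703125/7;  ∫_0^5 18*x^4 dx = 11250;  ∫_0^5 9*x^2 dx = 375.
  Sum: 703125/7 + 11250 + 375 = 784500/7.
  ∫_0^5 u'(x)^2 dx = ∫_0^5 (81*x^4 + 54*x^2 + 9) dx. Term by term:
    ∫_0^5 81*x^4 dx = 50625;  ∫_0^5 54*x^2 dx = 2250;  ∫_0^5 9 dx = 45.
  Sum: 50625 + 2250 + 45 = 52920.
Adding: ||u||_{H^1}^2 = 784500/7 + 52920 = 1154940/7.


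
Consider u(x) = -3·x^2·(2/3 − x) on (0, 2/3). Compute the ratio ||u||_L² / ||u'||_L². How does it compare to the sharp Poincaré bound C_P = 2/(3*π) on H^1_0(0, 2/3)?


||u||_L² / ||u'||_L² = sqrt(14)/21 < C_P = 2/(3*π).

u(x) = -3·x^2·(2/3 − x), so u'(x) = x*(9*x - 4).
u(x) = -3·x^2·(2/3 − x) vanishes at x = 0 and x = 2/3, so u ∈ H^1_0(0, 2/3). Differentiate via the product rule and integrate the resulting polynomials term by term.
  ∫_0^2/3 u² dx = ∫_0^2/3 (9*x^6 - 12*x^5 + 4*x^4) dx. Term by term:
    ∫_0^2/3 9*x^6 dx = 128/1701;  ∫_0^2/3 -12*x^5 dx = -128/729;  ∫_0^2/3 4*x^4 dx = 128/1215.
  Sum: 128/1701 − 128/729 + 128/1215 = 128/25515.
  ∫_0^2/3 (u')² dx = ∫_0^2/3 (81*x^4 - 72*x^3 + 16*x^2) dx. Term by term:
    ∫_0^2/3 81*x^4 dx = 32/15;  ∫_0^2/3 -72*x^3 dx = -32/9;  ∫_0^2/3 16*x^2 dx = 128/81.
  Sum: 32/15 − 32/9 + 128/81 = 64/405.
∫_0^2/3 u² dx = 128/25515, so ||u||_L² = 8*sqrt(70)/945.
∫_0^2/3 (u')² dx = 64/405, so ||u'||_L² = 8*sqrt(5)/45.
Ratio ||u||_L² / ||u'||_L² = sqrt(14)/21.
Sharp Poincaré constant on H^1_0(0, 2/3) is C_P = L/π = 2/(3*π), achieved by sin(3*π/2·x).
A polynomial bump cannot attain the sharp Poincaré constant (only the first sine eigenfunction does), so the ratio is strictly less than C_P, consistent with ||u||_L² ≤ C_P ||u'||_L².


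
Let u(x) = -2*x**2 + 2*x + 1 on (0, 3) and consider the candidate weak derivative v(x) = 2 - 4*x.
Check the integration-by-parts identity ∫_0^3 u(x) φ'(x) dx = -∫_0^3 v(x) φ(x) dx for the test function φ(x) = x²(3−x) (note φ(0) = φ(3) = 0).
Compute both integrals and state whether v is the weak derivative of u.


LHS = 351/10, RHS = 351/10. Yes, v = u' weakly.

u(x) = -2*x**2 + 2*x + 1, classical derivative u'(x) = 2 - 4*x.
φ(x) = x²(3−x), so φ'(x) = 3*x*(2 - x).
Note φ(0) = φ(3) = 0, so the boundary term u·φ vanishes.
LHS = ∫_0^3 u(x) φ'(x) dx = ∫_0^3 (6*x^4 - 18*x^3 + 9*x^2 + 6*x) dx. Term by term:
  ∫_0^3 6*x^4 dx = 1458/5;  ∫_0^3 -18*x^3 dx = -729/2;  ∫_0^3 9*x^2 dx = 81;
  ∫_0^3 6*x dx = 27.
Sum: 1458/5 − 729/2 + 81 + 27 = 351/10.
So LHS = 351/10.
∫_0^3 v(x) φ(x) dx = ∫_0^3 (4*x^4 - 14*x^3 + 6*x^2) dx. Term by term:
  ∫_0^3 4*x^4 dx = 972/5;  ∫_0^3 -14*x^3 dx = -567/2;  ∫_0^3 6*x^2 dx = 54.
Sum: 972/5 − 567/2 + 54 = -351/10.
So RHS = -∫_0^3 v(x) φ(x) dx = 351/10.
LHS = RHS, so the identity holds for this test φ.
Moreover u is smooth here and v(x) = u'(x) = 2 - 4*x pointwise, so the identity holds for every test function. Hence v is the weak derivative of u.


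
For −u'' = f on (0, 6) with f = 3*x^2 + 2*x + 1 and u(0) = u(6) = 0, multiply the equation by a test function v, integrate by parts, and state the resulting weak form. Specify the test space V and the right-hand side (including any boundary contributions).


V = H^1_0(0, 6) (so v(0) = v(6) = 0); weak form: ∫_0^6 u'v' dx = ∫_0^6 (3*x^2 + 2*x + 1) v dx for all v ∈ V.

Multiply both sides by a test function v and integrate from 0 to 6:
  ∫_0^6 −u''(x) v(x) dx = ∫_0^6 f(x) v(x) dx.
Integrate the LHS by parts once:
  ∫_0^6 −u'' v dx = −[u'(x) v(x)]_0^6 + ∫_0^6 u'(x) v'(x) dx.
Thus ∫_0^6 u'(x) v'(x) dx = ∫_0^6 f(x) v(x) dx + [u'(x) v(x)]_0^6.
Choose V so that boundary terms are either known or forced to vanish.
u is Dirichlet: u(0) = u(6) = 0. Let V = H^1_0(0, 6); then v(0) = v(6) = 0, and [u' v]_0^6 = 0.
Weak formulation: find u (satisfying any essential BC) such that ∫_0^6 u'(x) v'(x) dx = ∫_0^6 f v dx for all v ∈ V.
Substituting f(x) = 3*x^2 + 2*x + 1, the right-hand side is ∫_0^6 (3*x^2 + 2*x + 1) v dx.


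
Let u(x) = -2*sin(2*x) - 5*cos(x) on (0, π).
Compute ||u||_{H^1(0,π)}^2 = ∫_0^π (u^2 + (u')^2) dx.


||u||_{H^1(0,π)}^2 = 160/3 + 35*π

u'(x) = 5*sin(x) - 4*cos(2*x).
Expand u² and (u')² and integrate term by term on (0, π), using: for integers n ≥ 1, ∫_0^π sin²(nx) dx = ∫_0^π cos²(nx) dx = π/2; for n ≠ n', ∫_0^π sin(nx)sin(n'x) dx = ∫_0^π cos(nx)cos(n'x) dx = 0; and by product-to-sum, ∫_0^π sin(nx)cos(n'x) dx = ½∫_0^π [sin((n+n')x) + sin((n−n')x)] dx, which is 0 when n+n' is even and 2n/(n²−n'²) when n+n' is odd (it need not vanish on (0, π)).
  u² squared terms: (-5)²·∫cos(x)² dx = 25·π/2 = 25*π/2;  (-2)²·∫sin(2x)² dx = 4·π/2 = 2*π.
  u² cross terms: 2·(-5)·(-2)·∫cos(x)·sin(2x) dx = 20·(4/3) = 80/3.
  So ∫_0^π u² dx = 25*π/2 + 2*π + 80/3 = 80/3 + 29*π/2.
  (u')² squared terms: (-4)²·∫cos(2x)² dx = 16·π/2 = 8*π;  (5)²·∫sin(x)² dx = 25·π/2 = 25*π/2.
  (u')² cross terms: 2·(-4)·(5)·∫cos(2x)·sin(x) dx = -40·(-2/3) = 80/3.
  So ∫_0^π (u')² dx = 8*π + 25*π/2 + 80/3 = 80/3 + 41*π/2.
||u||_{H^1}^2 = (80/3 + 29*π/2) + (80/3 + 41*π/2) = 160/3 + 35*π.
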